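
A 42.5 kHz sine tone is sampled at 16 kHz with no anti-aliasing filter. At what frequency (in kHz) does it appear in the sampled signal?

Nyquist = 16,000/2 = 8,000 Hz; 42,500 Hz exceeds it.
Alias = |42,500 − 3×16,000| = |42,500 − 48,000| = 5,500 Hz = 5.5 kHz.

5.5 kHz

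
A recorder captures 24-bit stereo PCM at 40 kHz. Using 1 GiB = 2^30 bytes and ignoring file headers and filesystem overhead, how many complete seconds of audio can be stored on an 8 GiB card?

Uncompressed byte rate = 40,000 × 3 × 2 = 240,000 bytes/s.
Capacity = 8 × 1,073,741,824 = 8,589,934,592 bytes.
8,589,934,592 / 240,000 ≈ 35791.39 s → 35,791 seconds.

35,791 seconds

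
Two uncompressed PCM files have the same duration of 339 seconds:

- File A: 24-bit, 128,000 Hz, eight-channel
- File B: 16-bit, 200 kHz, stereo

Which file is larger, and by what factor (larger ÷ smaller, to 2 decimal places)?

File A: 128,000 × 3 × 8 = 3,072,000 bytes/s.
File B: 200,000 × 2 × 2 = 800,000 bytes/s.
File A is larger; ratio = 1,041,408,000 / 271,200,000 = 3.84.

File A, by a factor of 3.84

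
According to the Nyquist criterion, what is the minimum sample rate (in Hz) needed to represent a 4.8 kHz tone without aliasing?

Minimum sample rate = 2 × 4,800 Hz = 9,600 Hz.

9,600 Hz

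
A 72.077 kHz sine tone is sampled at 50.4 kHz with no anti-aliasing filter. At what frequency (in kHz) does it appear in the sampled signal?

Nyquist = 50,400/2 = 25,200 Hz; 72,077 Hz exceeds it.
Alias = |72,077 − 1×50,400| = |72,077 − 50,400| = 21,677 Hz = 21.677 kHz.

21.677 kHz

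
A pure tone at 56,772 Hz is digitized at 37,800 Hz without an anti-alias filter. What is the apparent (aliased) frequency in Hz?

Nyquist = 37,800/2 = 18,900 Hz; 56,772 Hz exceeds it.
Alias = |56,772 − 2×37,800| = |56,772 − 75,600| = 18,828 Hz.

18,828 Hz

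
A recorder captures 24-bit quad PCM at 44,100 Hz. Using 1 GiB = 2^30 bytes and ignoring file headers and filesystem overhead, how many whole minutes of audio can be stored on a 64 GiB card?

2,164 minutes

Uncompressed byte rate = 44,100 × 3 × 4 = 529,200 bytes/s.
Capacity = 64 × 1,073,741,824 = 68,719,476,736 bytes.
68,719,476,736 / 529,200 ≈ 129855.4 s → 2,164 minutes.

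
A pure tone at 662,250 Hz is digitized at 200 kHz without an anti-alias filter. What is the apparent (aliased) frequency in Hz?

62,250 Hz

Nyquist = 200,000/2 = 100,000 Hz; 662,250 Hz exceeds it.
Alias = |662,250 − 3×200,000| = |662,250 − 600,000| = 62,250 Hz.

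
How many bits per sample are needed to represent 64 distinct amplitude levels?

log2(64) = 6.

6 bits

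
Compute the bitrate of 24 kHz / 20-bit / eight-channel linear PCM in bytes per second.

480,000 bytes/s

Bit rate = 24,000 × 20 × 8 = 3,840,000 bits/s.
3,840,000 / 8 = 480,000 bytes/s.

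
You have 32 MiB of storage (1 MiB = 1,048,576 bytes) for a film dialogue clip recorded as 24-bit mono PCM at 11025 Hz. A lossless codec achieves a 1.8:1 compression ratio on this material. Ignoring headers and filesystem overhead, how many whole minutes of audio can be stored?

30 minutes

Uncompressed byte rate = 11,025 × 3 × 1 = 33,075 bytes/s.
After 1.8:1 compression, effective rate ≈ 18375 bytes/s.
Capacity = 32 × 1,048,576 = 33,554,432 bytes.
33,554,432 / effective rate ≈ 1826.09 s → 30 minutes.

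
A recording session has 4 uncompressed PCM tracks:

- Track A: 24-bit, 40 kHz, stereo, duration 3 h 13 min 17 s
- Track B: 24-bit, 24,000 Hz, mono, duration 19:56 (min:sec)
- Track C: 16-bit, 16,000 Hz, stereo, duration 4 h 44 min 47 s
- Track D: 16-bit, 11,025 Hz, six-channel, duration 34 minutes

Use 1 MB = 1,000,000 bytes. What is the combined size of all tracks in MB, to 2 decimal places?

4232.85 MB

Track A: 3 h 13 min 17 s = 11,597 s; 40,000 × 11,597 × 3 × 2 = 2,783,280,000 bytes.
Track B: 19:56 (min:sec) = 1,196 s; 24,000 × 1,196 × 3 × 1 = 86,112,000 bytes.
Track C: 4 h 44 min 47 s = 17,087 s; 16,000 × 17,087 × 2 × 2 = 1,093,568,000 bytes.
Track D: 34 minutes = 2,040 s; 11,025 × 2,040 × 2 × 6 = 269,892,000 bytes.
Total = 4,232,852,000 bytes = 4232.85 MB.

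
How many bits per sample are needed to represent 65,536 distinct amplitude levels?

16 bits

log2(65,536) = 16.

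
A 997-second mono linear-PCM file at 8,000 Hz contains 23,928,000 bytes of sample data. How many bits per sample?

Bytes per sample = 23,928,000 / (8,000 × 997 × 1) = 23,928,000 / 7,976,000 = 3.
Bit depth = 3 × 8 = 24 bits.

24 bits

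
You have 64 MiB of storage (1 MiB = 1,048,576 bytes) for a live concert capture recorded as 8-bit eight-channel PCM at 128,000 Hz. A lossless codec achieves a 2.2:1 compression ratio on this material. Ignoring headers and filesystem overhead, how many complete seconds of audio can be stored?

144 seconds

Uncompressed byte rate = 128,000 × 1 × 8 = 1,024,000 bytes/s.
After 2.2:1 compression, effective rate ≈ 465454.55 bytes/s.
Capacity = 64 × 1,048,576 = 67,108,864 bytes.
67,108,864 / effective rate ≈ 144.18 s → 144 seconds.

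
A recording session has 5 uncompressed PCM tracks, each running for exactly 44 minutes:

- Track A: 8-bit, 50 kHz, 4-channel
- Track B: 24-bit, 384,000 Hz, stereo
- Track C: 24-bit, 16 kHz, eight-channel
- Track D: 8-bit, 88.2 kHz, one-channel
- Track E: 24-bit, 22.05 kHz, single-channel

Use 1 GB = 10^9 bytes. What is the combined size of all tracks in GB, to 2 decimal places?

exactly 44 minutes = 2,640 s.
Track A: 50,000 × 2,640 × 1 × 4 = 528,000,000 bytes.
Track B: 384,000 × 2,640 × 3 × 2 = 6,082,560,000 bytes.
Track C: 16,000 × 2,640 × 3 × 8 = 1,013,760,000 bytes.
Track D: 88,200 × 2,640 × 1 × 1 = 232,848,000 bytes.
Track E: 22,050 × 2,640 × 3 × 1 = 174,636,000 bytes.
Total = 8,031,804,000 bytes = 8.03 GB.

8.03 GB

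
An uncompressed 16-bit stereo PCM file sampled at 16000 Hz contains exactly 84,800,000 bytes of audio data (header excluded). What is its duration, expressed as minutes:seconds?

22:05

Byte rate = 16,000 × 2 × 2 = 64,000 bytes/s.
Duration = 84,800,000 / 64,000 = 1,325 s.
1,325 s = 22:05.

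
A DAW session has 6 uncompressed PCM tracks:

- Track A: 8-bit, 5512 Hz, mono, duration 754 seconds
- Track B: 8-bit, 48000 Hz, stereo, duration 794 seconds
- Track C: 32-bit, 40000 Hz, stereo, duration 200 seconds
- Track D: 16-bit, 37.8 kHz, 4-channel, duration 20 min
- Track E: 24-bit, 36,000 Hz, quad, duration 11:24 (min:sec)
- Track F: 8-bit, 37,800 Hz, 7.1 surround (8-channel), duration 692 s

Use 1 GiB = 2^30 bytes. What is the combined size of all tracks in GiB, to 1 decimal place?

Track A: 5,512 × 754 × 1 × 1 = 4,156,048 bytes.
Track B: 48,000 × 794 × 1 × 2 = 76,224,000 bytes.
Track C: 40,000 × 200 × 4 × 2 = 64,000,000 bytes.
Track D: 20 min = 1,200 s; 37,800 × 1,200 × 2 × 4 = 362,880,000 bytes.
Track E: 11:24 (min:sec) = 684 s; 36,000 × 684 × 3 × 4 = 295,488,000 bytes.
Track F: 37,800 × 692 × 1 × 8 = 209,260,800 bytes.
Total = 1,012,008,848 bytes = 0.9 GiB.

0.9 GiB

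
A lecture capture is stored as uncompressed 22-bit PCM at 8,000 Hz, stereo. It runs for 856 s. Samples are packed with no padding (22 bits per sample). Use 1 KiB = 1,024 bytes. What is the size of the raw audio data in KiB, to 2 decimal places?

36781.25 KiB

Bits = 8,000 × 856 × 22 × 2 = 301,312,000 bits = 37,664,000 bytes.
37,664,000 / 1,024 = 36781.25 KiB.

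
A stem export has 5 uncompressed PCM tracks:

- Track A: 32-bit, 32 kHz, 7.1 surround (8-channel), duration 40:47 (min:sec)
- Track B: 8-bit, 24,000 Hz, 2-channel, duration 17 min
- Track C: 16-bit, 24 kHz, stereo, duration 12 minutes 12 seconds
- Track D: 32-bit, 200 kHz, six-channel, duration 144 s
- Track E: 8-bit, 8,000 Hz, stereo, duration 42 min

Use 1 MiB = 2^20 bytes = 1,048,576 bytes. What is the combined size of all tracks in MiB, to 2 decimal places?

3200.99 MiB

Track A: 40:47 (min:sec) = 2,447 s; 32,000 × 2,447 × 4 × 8 = 2,505,728,000 bytes.
Track B: 17 min = 1,020 s; 24,000 × 1,020 × 1 × 2 = 48,960,000 bytes.
Track C: 12 minutes 12 seconds = 732 s; 24,000 × 732 × 2 × 2 = 70,272,000 bytes.
Track D: 200,000 × 144 × 4 × 6 = 691,200,000 bytes.
Track E: 42 min = 2,520 s; 8,000 × 2,520 × 1 × 2 = 40,320,000 bytes.
Total = 3,356,480,000 bytes = 3200.99 MiB.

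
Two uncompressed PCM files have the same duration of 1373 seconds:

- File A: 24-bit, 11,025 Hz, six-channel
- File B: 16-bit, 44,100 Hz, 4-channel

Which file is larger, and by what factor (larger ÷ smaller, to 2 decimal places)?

File B, by a factor of 1.78

File A: 11,025 × 3 × 6 = 198,450 bytes/s.
File B: 44,100 × 2 × 4 = 352,800 bytes/s.
File B is larger; ratio = 484,394,400 / 272,471,850 = 1.78.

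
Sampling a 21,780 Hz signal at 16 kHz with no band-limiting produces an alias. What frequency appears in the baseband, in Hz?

Nyquist = 16,000/2 = 8,000 Hz; 21,780 Hz exceeds it.
Alias = |21,780 − 1×16,000| = |21,780 − 16,000| = 5,780 Hz.

5,780 Hz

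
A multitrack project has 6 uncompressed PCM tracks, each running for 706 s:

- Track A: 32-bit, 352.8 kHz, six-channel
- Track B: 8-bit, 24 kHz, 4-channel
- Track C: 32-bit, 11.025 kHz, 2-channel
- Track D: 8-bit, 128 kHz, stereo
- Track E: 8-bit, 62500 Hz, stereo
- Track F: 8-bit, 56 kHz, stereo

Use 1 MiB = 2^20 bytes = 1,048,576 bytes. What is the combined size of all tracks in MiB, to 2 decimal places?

6156.87 MiB

Track A: 352,800 × 706 × 4 × 6 = 5,977,843,200 bytes.
Track B: 24,000 × 706 × 1 × 4 = 67,776,000 bytes.
Track C: 11,025 × 706 × 4 × 2 = 62,269,200 bytes.
Track D: 128,000 × 706 × 1 × 2 = 180,736,000 bytes.
Track E: 62,500 × 706 × 1 × 2 = 88,250,000 bytes.
Track F: 56,000 × 706 × 1 × 2 = 79,072,000 bytes.
Total = 6,455,946,400 bytes = 6156.87 MiB.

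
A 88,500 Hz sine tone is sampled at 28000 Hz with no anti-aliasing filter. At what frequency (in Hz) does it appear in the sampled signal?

Nyquist = 28,000/2 = 14,000 Hz; 88,500 Hz exceeds it.
Alias = |88,500 − 3×28,000| = |88,500 − 84,000| = 4,500 Hz.

4,500 Hz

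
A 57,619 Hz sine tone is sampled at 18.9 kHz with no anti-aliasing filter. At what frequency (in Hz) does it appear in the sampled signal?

919 Hz

Nyquist = 18,900/2 = 9,450 Hz; 57,619 Hz exceeds it.
Alias = |57,619 − 3×18,900| = |57,619 − 56,700| = 919 Hz.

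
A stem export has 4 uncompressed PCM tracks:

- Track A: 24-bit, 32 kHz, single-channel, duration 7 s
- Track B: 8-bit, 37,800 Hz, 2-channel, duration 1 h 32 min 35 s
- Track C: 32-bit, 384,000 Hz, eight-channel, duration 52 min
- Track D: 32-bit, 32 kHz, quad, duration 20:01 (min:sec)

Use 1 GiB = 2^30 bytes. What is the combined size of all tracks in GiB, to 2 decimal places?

Track A: 32,000 × 7 × 3 × 1 = 672,000 bytes.
Track B: 1 h 32 min 35 s = 5,555 s; 37,800 × 5,555 × 1 × 2 = 419,958,000 bytes.
Track C: 52 min = 3,120 s; 384,000 × 3,120 × 4 × 8 = 38,338,560,000 bytes.
Track D: 20:01 (min:sec) = 1,201 s; 32,000 × 1,201 × 4 × 4 = 614,912,000 bytes.
Total = 39,374,102,000 bytes = 36.67 GiB.

36.67 GiB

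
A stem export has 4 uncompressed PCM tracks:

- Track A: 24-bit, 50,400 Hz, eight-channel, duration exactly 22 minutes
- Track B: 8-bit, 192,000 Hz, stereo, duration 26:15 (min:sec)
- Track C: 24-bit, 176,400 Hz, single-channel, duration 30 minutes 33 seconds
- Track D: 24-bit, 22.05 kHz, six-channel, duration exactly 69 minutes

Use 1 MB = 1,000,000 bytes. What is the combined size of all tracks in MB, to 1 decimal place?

4814.7 MB

Track A: exactly 22 minutes = 1,320 s; 50,400 × 1,320 × 3 × 8 = 1,596,672,000 bytes.
Track B: 26:15 (min:sec) = 1,575 s; 192,000 × 1,575 × 1 × 2 = 604,800,000 bytes.
Track C: 30 minutes 33 seconds = 1,833 s; 176,400 × 1,833 × 3 × 1 = 970,023,600 bytes.
Track D: exactly 69 minutes = 4,140 s; 22,050 × 4,140 × 3 × 6 = 1,643,166,000 bytes.
Total = 4,814,661,600 bytes = 4814.7 MB.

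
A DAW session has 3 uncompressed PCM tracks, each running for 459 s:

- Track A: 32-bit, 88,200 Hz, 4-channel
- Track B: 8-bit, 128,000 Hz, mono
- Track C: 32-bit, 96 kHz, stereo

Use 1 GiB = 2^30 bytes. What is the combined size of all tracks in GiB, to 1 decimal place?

1.0 GiB

Track A: 88,200 × 459 × 4 × 4 = 647,740,800 bytes.
Track B: 128,000 × 459 × 1 × 1 = 58,752,000 bytes.
Track C: 96,000 × 459 × 4 × 2 = 352,512,000 bytes.
Total = 1,059,004,800 bytes = 1.0 GiB.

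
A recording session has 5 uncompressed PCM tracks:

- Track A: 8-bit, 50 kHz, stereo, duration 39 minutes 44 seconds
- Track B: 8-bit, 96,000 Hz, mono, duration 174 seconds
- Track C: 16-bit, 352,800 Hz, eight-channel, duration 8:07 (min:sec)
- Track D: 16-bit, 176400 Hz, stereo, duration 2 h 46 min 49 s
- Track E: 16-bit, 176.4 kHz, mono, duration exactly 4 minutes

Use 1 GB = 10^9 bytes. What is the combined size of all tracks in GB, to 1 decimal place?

10.2 GB

Track A: 39 minutes 44 seconds = 2,384 s; 50,000 × 2,384 × 1 × 2 = 238,400,000 bytes.
Track B: 96,000 × 174 × 1 × 1 = 16,704,000 bytes.
Track C: 8:07 (min:sec) = 487 s; 352,800 × 487 × 2 × 8 = 2,749,017,600 bytes.
Track D: 2 h 46 min 49 s = 10,009 s; 176,400 × 10,009 × 2 × 2 = 7,062,350,400 bytes.
Track E: exactly 4 minutes = 240 s; 176,400 × 240 × 2 × 1 = 84,672,000 bytes.
Total = 10,151,144,000 bytes = 10.2 GB.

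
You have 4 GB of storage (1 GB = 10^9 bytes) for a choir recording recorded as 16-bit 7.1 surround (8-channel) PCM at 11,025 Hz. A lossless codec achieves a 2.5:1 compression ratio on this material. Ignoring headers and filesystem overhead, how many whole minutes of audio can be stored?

Uncompressed byte rate = 11,025 × 2 × 8 = 176,400 bytes/s.
After 2.5:1 compression, effective rate ≈ 70560 bytes/s.
Capacity = 4 × 1,000,000,000 = 4,000,000,000 bytes.
4,000,000,000 / effective rate ≈ 56689.34 s → 944 minutes.

944 minutes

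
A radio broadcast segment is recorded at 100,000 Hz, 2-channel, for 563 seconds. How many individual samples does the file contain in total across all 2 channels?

100,000 × 563 s × 2 ch = 112,600,000 samples.

112,600,000 samples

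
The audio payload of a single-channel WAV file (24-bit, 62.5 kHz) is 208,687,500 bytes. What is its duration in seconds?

1,113 seconds

Byte rate = 62,500 × 3 × 1 = 187,500 bytes/s.
Duration = 208,687,500 / 187,500 = 1,113 s.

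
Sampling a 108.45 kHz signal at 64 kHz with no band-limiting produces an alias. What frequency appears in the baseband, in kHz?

Nyquist = 64,000/2 = 32,000 Hz; 108,450 Hz exceeds it.
Alias = |108,450 − 2×64,000| = |108,450 − 128,000| = 19,550 Hz = 19.55 kHz.

19.55 kHz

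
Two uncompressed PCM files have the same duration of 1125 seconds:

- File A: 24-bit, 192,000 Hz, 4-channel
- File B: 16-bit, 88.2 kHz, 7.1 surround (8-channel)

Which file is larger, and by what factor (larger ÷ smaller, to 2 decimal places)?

File A, by a factor of 1.63

File A: 192,000 × 3 × 4 = 2,304,000 bytes/s.
File B: 88,200 × 2 × 8 = 1,411,200 bytes/s.
File A is larger; ratio = 2,592,000,000 / 1,587,600,000 = 1.63.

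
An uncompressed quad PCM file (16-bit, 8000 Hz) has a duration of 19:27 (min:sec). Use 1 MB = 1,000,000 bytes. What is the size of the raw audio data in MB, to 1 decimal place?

74.7 MB

Duration = 19:27 (min:sec) = 1,167 s.
Bytes = 8,000 samples/s × 1,167 s × 2 bytes/sample × 4 ch = 74,688,000 bytes.
74,688,000 / 1,000,000 = 74.7 MB.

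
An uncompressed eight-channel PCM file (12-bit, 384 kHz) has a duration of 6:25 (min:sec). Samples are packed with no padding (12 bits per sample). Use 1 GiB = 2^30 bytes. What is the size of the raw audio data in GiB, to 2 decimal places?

1.65 GiB

Duration = 6:25 (min:sec) = 385 s.
Bits = 384,000 × 385 × 12 × 8 = 14,192,640,000 bits = 1,774,080,000 bytes.
1,774,080,000 / 1,073,741,824 = 1.65 GiB.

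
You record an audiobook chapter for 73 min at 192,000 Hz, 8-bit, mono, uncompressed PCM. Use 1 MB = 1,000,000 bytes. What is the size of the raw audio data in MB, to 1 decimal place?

Duration = 73 min = 4,380 s.
Bytes = 192,000 samples/s × 4,380 s × 1 bytes/sample × 1 ch = 840,960,000 bytes.
840,960,000 / 1,000,000 = 841.0 MB.

841.0 MB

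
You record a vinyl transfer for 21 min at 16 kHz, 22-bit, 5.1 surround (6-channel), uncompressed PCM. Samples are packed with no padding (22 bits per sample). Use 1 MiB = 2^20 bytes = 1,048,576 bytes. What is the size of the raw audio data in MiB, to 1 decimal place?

Duration = 21 min = 1,260 s.
Bits = 16,000 × 1,260 × 22 × 6 = 2,661,120,000 bits = 332,640,000 bytes.
332,640,000 / 1,048,576 = 317.2 MiB.

317.2 MiB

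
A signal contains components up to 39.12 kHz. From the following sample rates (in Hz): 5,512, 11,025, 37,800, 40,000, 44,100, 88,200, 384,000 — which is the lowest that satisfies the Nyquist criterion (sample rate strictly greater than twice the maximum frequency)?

88,200 Hz

Need sample rate > 2 × 39,120 = 78,240 Hz.
Lowest listed rate above 78,240 Hz is 88,200 Hz.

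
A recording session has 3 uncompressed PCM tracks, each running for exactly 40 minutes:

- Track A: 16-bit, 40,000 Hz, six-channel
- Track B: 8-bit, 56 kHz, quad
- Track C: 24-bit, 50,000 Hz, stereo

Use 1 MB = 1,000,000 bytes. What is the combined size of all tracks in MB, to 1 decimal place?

exactly 40 minutes = 2,400 s.
Track A: 40,000 × 2,400 × 2 × 6 = 1,152,000,000 bytes.
Track B: 56,000 × 2,400 × 1 × 4 = 537,600,000 bytes.
Track C: 50,000 × 2,400 × 3 × 2 = 720,000,000 bytes.
Total = 2,409,600,000 bytes = 2409.6 MB.

2409.6 MB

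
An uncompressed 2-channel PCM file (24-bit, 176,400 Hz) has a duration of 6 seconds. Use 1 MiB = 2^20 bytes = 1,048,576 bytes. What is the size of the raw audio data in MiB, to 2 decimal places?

Bytes = 176,400 samples/s × 6 s × 3 bytes/sample × 2 ch = 6,350,400 bytes.
6,350,400 / 1,048,576 = 6.06 MiB.

6.06 MiB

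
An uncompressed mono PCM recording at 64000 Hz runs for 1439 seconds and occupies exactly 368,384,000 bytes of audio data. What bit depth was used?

Bytes per sample = 368,384,000 / (64,000 × 1,439 × 1) = 368,384,000 / 92,096,000 = 4.
Bit depth = 4 × 8 = 32 bits.

32 bits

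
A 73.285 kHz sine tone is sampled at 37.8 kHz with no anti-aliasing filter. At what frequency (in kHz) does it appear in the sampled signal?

2.315 kHz

Nyquist = 37,800/2 = 18,900 Hz; 73,285 Hz exceeds it.
Alias = |73,285 − 2×37,800| = |73,285 − 75,600| = 2,315 Hz = 2.315 kHz.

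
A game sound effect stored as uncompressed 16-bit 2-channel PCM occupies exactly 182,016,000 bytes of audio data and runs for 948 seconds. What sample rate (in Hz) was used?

Bytes = sample_rate × seconds × bytes_per_sample × channels.
sample_rate = 182,016,000 / (948 × 2 × 2) = 182,016,000 / 3,792 = 48,000 Hz.

48,000 Hz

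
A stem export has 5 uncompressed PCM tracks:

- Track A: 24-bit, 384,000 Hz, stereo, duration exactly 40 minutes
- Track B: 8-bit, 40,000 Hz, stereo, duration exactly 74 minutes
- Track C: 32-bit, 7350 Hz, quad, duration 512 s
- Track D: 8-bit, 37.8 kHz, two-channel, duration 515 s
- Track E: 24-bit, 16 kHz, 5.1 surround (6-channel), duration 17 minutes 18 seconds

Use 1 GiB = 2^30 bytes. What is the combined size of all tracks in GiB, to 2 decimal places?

Track A: exactly 40 minutes = 2,400 s; 384,000 × 2,400 × 3 × 2 = 5,529,600,000 bytes.
Track B: exactly 74 minutes = 4,440 s; 40,000 × 4,440 × 1 × 2 = 355,200,000 bytes.
Track C: 7,350 × 512 × 4 × 4 = 60,211,200 bytes.
Track D: 37,800 × 515 × 1 × 2 = 38,934,000 bytes.
Track E: 17 minutes 18 seconds = 1,038 s; 16,000 × 1,038 × 3 × 6 = 298,944,000 bytes.
Total = 6,282,889,200 bytes = 5.85 GiB.

5.85 GiB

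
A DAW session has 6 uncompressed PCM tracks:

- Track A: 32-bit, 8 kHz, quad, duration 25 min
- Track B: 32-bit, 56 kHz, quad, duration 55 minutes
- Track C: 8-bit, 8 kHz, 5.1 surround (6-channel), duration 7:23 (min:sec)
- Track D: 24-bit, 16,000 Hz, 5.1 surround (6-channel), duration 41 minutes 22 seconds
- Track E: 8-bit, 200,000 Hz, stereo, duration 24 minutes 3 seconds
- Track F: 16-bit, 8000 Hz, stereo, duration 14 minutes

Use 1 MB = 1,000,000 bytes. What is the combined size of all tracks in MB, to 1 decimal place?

4489.0 MB

Track A: 25 min = 1,500 s; 8,000 × 1,500 × 4 × 4 = 192,000,000 bytes.
Track B: 55 minutes = 3,300 s; 56,000 × 3,300 × 4 × 4 = 2,956,800,000 bytes.
Track C: 7:23 (min:sec) = 443 s; 8,000 × 443 × 1 × 6 = 21,264,000 bytes.
Track D: 41 minutes 22 seconds = 2,482 s; 16,000 × 2,482 × 3 × 6 = 714,816,000 bytes.
Track E: 24 minutes 3 seconds = 1,443 s; 200,000 × 1,443 × 1 × 2 = 577,200,000 bytes.
Track F: 14 minutes = 840 s; 8,000 × 840 × 2 × 2 = 26,880,000 bytes.
Total = 4,488,960,000 bytes = 4489.0 MB.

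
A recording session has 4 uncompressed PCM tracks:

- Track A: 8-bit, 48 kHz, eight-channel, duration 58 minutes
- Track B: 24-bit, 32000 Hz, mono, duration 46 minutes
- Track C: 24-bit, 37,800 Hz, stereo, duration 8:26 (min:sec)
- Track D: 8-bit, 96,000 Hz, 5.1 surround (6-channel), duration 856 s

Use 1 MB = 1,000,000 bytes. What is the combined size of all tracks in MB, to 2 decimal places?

Track A: 58 minutes = 3,480 s; 48,000 × 3,480 × 1 × 8 = 1,336,320,000 bytes.
Track B: 46 minutes = 2,760 s; 32,000 × 2,760 × 3 × 1 = 264,960,000 bytes.
Track C: 8:26 (min:sec) = 506 s; 37,800 × 506 × 3 × 2 = 114,760,800 bytes.
Track D: 96,000 × 856 × 1 × 6 = 493,056,000 bytes.
Total = 2,209,096,800 bytes = 2209.10 MB.

2209.10 MB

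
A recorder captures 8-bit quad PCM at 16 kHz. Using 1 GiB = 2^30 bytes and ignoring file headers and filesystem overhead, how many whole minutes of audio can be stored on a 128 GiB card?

Uncompressed byte rate = 16,000 × 1 × 4 = 64,000 bytes/s.
Capacity = 128 × 1,073,741,824 = 137,438,953,472 bytes.
137,438,953,472 / 64,000 ≈ 2147483.65 s → 35,791 minutes.

35,791 minutes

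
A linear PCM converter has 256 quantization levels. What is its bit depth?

8 bits

log2(256) = 8.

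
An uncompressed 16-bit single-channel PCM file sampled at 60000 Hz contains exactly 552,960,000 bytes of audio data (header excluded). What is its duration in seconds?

4,608 seconds

Byte rate = 60,000 × 2 × 1 = 120,000 bytes/s.
Duration = 552,960,000 / 120,000 = 4,608 s.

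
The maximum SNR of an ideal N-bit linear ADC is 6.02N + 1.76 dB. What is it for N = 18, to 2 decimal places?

6.02 × 18 + 1.76 = 110.12 dB.

110.12 dB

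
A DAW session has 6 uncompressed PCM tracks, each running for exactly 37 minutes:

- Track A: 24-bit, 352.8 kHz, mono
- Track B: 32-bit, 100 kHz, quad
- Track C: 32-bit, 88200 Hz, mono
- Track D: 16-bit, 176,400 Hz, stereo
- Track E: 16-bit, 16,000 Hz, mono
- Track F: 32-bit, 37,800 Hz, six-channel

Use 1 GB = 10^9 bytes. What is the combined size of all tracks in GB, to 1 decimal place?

10.3 GB

exactly 37 minutes = 2,220 s.
Track A: 352,800 × 2,220 × 3 × 1 = 2,349,648,000 bytes.
Track B: 100,000 × 2,220 × 4 × 4 = 3,552,000,000 bytes.
Track C: 88,200 × 2,220 × 4 × 1 = 783,216,000 bytes.
Track D: 176,400 × 2,220 × 2 × 2 = 1,566,432,000 bytes.
Track E: 16,000 × 2,220 × 2 × 1 = 71,040,000 bytes.
Track F: 37,800 × 2,220 × 4 × 6 = 2,013,984,000 bytes.
Total = 10,336,320,000 bytes = 10.3 GB.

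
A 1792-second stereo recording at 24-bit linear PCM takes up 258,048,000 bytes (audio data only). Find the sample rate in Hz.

Bytes = sample_rate × seconds × bytes_per_sample × channels.
sample_rate = 258,048,000 / (1,792 × 3 × 2) = 258,048,000 / 10,752 = 24,000 Hz.

24,000 Hz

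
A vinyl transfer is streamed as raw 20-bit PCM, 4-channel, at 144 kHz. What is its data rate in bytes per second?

Bit rate = 144,000 × 20 × 4 = 11,520,000 bits/s.
11,520,000 / 8 = 1,440,000 bytes/s.

1,440,000 bytes/s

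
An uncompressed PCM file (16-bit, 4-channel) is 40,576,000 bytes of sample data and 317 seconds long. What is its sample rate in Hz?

16,000 Hz

Bytes = sample_rate × seconds × bytes_per_sample × channels.
sample_rate = 40,576,000 / (317 × 2 × 4) = 40,576,000 / 2,536 = 16,000 Hz.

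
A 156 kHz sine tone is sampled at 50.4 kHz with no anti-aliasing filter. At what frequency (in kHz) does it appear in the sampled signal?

4.8 kHz

Nyquist = 50,400/2 = 25,200 Hz; 156,000 Hz exceeds it.
Alias = |156,000 − 3×50,400| = |156,000 − 151,200| = 4,800 Hz = 4.8 kHz.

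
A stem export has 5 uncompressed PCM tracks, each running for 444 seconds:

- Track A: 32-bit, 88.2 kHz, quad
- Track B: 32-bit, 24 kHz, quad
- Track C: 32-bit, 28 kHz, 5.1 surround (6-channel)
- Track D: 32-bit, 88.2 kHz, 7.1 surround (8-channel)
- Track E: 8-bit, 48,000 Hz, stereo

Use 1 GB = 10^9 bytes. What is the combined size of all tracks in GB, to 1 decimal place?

2.4 GB

Track A: 88,200 × 444 × 4 × 4 = 626,572,800 bytes.
Track B: 24,000 × 444 × 4 × 4 = 170,496,000 bytes.
Track C: 28,000 × 444 × 4 × 6 = 298,368,000 bytes.
Track D: 88,200 × 444 × 4 × 8 = 1,253,145,600 bytes.
Track E: 48,000 × 444 × 1 × 2 = 42,624,000 bytes.
Total = 2,391,206,400 bytes = 2.4 GB.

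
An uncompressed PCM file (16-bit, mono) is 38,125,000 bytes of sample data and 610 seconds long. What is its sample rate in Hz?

Bytes = sample_rate × seconds × bytes_per_sample × channels.
sample_rate = 38,125,000 / (610 × 2 × 1) = 38,125,000 / 1,220 = 31,250 Hz.

31,250 Hz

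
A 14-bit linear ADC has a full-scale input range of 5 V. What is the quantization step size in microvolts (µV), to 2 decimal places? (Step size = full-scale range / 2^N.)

5 V / 2^14 = 5 / 16,384 V = 305.18 µV.

305.18 µV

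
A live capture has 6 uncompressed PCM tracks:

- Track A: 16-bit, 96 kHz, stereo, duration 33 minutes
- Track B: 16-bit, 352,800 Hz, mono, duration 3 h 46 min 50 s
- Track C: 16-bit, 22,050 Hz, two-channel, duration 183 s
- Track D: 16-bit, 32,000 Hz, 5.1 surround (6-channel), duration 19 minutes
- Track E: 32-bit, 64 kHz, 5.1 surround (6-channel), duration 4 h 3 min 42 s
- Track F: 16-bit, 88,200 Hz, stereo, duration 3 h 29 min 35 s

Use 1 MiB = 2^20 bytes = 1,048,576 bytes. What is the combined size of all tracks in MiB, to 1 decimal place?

35966.2 MiB

Track A: 33 minutes = 1,980 s; 96,000 × 1,980 × 2 × 2 = 760,320,000 bytes.
Track B: 3 h 46 min 50 s = 13,610 s; 352,800 × 13,610 × 2 × 1 = 9,603,216,000 bytes.
Track C: 22,050 × 183 × 2 × 2 = 16,140,600 bytes.
Track D: 19 minutes = 1,140 s; 32,000 × 1,140 × 2 × 6 = 437,760,000 bytes.
Track E: 4 h 3 min 42 s = 14,622 s; 64,000 × 14,622 × 4 × 6 = 22,459,392,000 bytes.
Track F: 3 h 29 min 35 s = 12,575 s; 88,200 × 12,575 × 2 × 2 = 4,436,460,000 bytes.
Total = 37,713,288,600 bytes = 35966.2 MiB.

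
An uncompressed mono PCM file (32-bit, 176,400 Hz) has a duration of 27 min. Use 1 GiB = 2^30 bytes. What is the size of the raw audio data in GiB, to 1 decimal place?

Duration = 27 min = 1,620 s.
Bytes = 176,400 samples/s × 1,620 s × 4 bytes/sample × 1 ch = 1,143,072,000 bytes.
1,143,072,000 / 1,073,741,824 = 1.1 GiB.

1.1 GiB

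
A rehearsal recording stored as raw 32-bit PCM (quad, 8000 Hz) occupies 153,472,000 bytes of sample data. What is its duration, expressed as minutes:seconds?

Byte rate = 8,000 × 4 × 4 = 128,000 bytes/s.
Duration = 153,472,000 / 128,000 = 1,199 s.
1,199 s = 19:59.

19:59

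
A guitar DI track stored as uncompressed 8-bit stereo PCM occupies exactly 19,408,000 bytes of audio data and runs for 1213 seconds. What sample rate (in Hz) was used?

8,000 Hz

Bytes = sample_rate × seconds × bytes_per_sample × channels.
sample_rate = 19,408,000 / (1,213 × 1 × 2) = 19,408,000 / 2,426 = 8,000 Hz.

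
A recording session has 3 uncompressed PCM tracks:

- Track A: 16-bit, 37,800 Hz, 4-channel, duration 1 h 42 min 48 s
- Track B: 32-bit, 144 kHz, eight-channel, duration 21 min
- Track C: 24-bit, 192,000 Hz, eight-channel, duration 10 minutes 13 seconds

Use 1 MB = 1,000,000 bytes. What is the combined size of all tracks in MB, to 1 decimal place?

10496.0 MB

Track A: 1 h 42 min 48 s = 6,168 s; 37,800 × 6,168 × 2 × 4 = 1,865,203,200 bytes.
Track B: 21 min = 1,260 s; 144,000 × 1,260 × 4 × 8 = 5,806,080,000 bytes.
Track C: 10 minutes 13 seconds = 613 s; 192,000 × 613 × 3 × 8 = 2,824,704,000 bytes.
Total = 10,495,987,200 bytes = 10496.0 MB.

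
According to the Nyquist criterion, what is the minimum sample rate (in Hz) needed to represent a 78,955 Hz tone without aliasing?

Minimum sample rate = 2 × 78,955 Hz = 157,910 Hz.

157,910 Hz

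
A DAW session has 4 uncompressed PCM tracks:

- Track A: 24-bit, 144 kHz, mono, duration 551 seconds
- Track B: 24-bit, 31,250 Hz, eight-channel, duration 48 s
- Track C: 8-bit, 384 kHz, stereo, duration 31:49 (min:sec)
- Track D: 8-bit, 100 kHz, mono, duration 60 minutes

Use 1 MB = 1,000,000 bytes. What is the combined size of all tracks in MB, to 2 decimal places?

Track A: 144,000 × 551 × 3 × 1 = 238,032,000 bytes.
Track B: 31,250 × 48 × 3 × 8 = 36,000,000 bytes.
Track C: 31:49 (min:sec) = 1,909 s; 384,000 × 1,909 × 1 × 2 = 1,466,112,000 bytes.
Track D: 60 minutes = 3,600 s; 100,000 × 3,600 × 1 × 1 = 360,000,000 bytes.
Total = 2,100,144,000 bytes = 2100.14 MB.

2100.14 MB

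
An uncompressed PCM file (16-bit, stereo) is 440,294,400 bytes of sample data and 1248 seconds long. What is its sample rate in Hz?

88,200 Hz

Bytes = sample_rate × seconds × bytes_per_sample × channels.
sample_rate = 440,294,400 / (1,248 × 2 × 2) = 440,294,400 / 4,992 = 88,200 Hz.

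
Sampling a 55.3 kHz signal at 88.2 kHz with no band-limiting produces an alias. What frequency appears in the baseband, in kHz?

Nyquist = 88,200/2 = 44,100 Hz; 55,300 Hz exceeds it.
Alias = |55,300 − 1×88,200| = |55,300 − 88,200| = 32,900 Hz = 32.9 kHz.

32.9 kHz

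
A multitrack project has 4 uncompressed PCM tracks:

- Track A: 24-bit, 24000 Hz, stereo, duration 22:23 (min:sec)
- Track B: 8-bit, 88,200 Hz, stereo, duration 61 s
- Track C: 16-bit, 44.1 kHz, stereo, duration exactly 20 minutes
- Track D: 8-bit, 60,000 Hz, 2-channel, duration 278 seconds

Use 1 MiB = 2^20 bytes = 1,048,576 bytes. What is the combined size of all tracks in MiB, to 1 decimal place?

Track A: 22:23 (min:sec) = 1,343 s; 24,000 × 1,343 × 3 × 2 = 193,392,000 bytes.
Track B: 88,200 × 61 × 1 × 2 = 10,760,400 bytes.
Track C: exactly 20 minutes = 1,200 s; 44,100 × 1,200 × 2 × 2 = 211,680,000 bytes.
Track D: 60,000 × 278 × 1 × 2 = 33,360,000 bytes.
Total = 449,192,400 bytes = 428.4 MiB.

428.4 MiB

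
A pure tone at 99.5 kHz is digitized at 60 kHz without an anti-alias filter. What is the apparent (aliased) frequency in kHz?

20.5 kHz

Nyquist = 60,000/2 = 30,000 Hz; 99,500 Hz exceeds it.
Alias = |99,500 − 2×60,000| = |99,500 − 120,000| = 20,500 Hz = 20.5 kHz.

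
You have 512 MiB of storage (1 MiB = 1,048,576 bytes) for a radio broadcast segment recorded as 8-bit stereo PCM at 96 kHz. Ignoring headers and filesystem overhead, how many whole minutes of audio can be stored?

Uncompressed byte rate = 96,000 × 1 × 2 = 192,000 bytes/s.
Capacity = 512 × 1,048,576 = 536,870,912 bytes.
536,870,912 / 192,000 ≈ 2796.2 s → 46 minutes.

46 minutes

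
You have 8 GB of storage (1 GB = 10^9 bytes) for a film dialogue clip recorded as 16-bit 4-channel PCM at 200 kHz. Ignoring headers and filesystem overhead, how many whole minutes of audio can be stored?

Uncompressed byte rate = 200,000 × 2 × 4 = 1,600,000 bytes/s.
Capacity = 8 × 1,000,000,000 = 8,000,000,000 bytes.
8,000,000,000 / 1,600,000 ≈ 5000 s → 83 minutes.

83 minutes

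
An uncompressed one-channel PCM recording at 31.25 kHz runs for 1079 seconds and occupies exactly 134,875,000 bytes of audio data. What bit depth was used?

Bytes per sample = 134,875,000 / (31,250 × 1,079 × 1) = 134,875,000 / 33,718,750 = 4.
Bit depth = 4 × 8 = 32 bits.

32 bits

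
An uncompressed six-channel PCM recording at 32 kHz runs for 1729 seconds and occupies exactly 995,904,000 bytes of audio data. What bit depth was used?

24 bits

Bytes per sample = 995,904,000 / (32,000 × 1,729 × 6) = 995,904,000 / 331,968,000 = 3.
Bit depth = 3 × 8 = 24 bits.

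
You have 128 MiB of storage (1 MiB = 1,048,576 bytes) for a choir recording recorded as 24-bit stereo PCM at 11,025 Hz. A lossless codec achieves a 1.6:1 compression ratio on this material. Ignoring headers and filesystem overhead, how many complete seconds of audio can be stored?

Uncompressed byte rate = 11,025 × 3 × 2 = 66,150 bytes/s.
After 1.6:1 compression, effective rate ≈ 41343.75 bytes/s.
Capacity = 128 × 1,048,576 = 134,217,728 bytes.
134,217,728 / effective rate ≈ 3246.38 s → 3,246 seconds.

3,246 seconds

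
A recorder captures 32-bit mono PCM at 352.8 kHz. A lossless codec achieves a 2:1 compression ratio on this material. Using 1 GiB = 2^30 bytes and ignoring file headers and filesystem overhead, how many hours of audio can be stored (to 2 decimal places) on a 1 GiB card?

Uncompressed byte rate = 352,800 × 4 × 1 = 1,411,200 bytes/s.
After 2:1 compression, effective rate ≈ 705600 bytes/s.
Capacity = 1 × 1,073,741,824 = 1,073,741,824 bytes.
1,073,741,824 / effective rate ≈ 1521.74 s → 0.42 hours.

0.42 hours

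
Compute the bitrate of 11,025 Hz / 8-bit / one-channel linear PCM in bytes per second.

11,025 bytes/s

Bit rate = 11,025 × 8 × 1 = 88,200 bits/s.
88,200 / 8 = 11,025 bytes/s.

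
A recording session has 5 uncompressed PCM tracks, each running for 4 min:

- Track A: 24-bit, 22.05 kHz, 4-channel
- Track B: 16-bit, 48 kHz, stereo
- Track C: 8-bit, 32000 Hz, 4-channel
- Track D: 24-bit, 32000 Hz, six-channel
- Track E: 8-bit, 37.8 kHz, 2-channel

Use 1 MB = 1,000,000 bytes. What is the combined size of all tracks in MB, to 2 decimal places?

296.69 MB

4 min = 240 s.
Track A: 22,050 × 240 × 3 × 4 = 63,504,000 bytes.
Track B: 48,000 × 240 × 2 × 2 = 46,080,000 bytes.
Track C: 32,000 × 240 × 1 × 4 = 30,720,000 bytes.
Track D: 32,000 × 240 × 3 × 6 = 138,240,000 bytes.
Track E: 37,800 × 240 × 1 × 2 = 18,144,000 bytes.
Total = 296,688,000 bytes = 296.69 MB.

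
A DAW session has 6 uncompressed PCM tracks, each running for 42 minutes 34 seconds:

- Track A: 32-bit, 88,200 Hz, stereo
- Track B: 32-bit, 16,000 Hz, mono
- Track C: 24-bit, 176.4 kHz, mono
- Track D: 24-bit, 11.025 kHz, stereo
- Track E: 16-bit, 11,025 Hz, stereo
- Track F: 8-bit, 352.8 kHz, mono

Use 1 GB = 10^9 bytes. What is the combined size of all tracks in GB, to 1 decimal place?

4.5 GB

42 minutes 34 seconds = 2,554 s.
Track A: 88,200 × 2,554 × 4 × 2 = 1,802,102,400 bytes.
Track B: 16,000 × 2,554 × 4 × 1 = 163,456,000 bytes.
Track C: 176,400 × 2,554 × 3 × 1 = 1,351,576,800 bytes.
Track D: 11,025 × 2,554 × 3 × 2 = 168,947,100 bytes.
Track E: 11,025 × 2,554 × 2 × 2 = 112,631,400 bytes.
Track F: 352,800 × 2,554 × 1 × 1 = 901,051,200 bytes.
Total = 4,499,764,900 bytes = 4.5 GB.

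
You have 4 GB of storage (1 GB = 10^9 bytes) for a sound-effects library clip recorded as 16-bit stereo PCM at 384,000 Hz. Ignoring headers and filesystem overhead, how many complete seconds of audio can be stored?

Uncompressed byte rate = 384,000 × 2 × 2 = 1,536,000 bytes/s.
Capacity = 4 × 1,000,000,000 = 4,000,000,000 bytes.
4,000,000,000 / 1,536,000 ≈ 2604.17 s → 2,604 seconds.

2,604 seconds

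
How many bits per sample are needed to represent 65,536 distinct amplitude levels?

log2(65,536) = 16.

16 bits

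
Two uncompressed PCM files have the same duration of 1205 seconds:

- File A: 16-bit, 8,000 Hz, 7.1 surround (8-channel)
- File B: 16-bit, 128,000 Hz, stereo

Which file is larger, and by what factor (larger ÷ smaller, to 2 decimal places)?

File B, by a factor of 4.00

File A: 8,000 × 2 × 8 = 128,000 bytes/s.
File B: 128,000 × 2 × 2 = 512,000 bytes/s.
File B is larger; ratio = 616,960,000 / 154,240,000 = 4.00.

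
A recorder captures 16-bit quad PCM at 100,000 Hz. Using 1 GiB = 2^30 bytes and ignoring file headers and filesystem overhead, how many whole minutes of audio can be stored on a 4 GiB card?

89 minutes

Uncompressed byte rate = 100,000 × 2 × 4 = 800,000 bytes/s.
Capacity = 4 × 1,073,741,824 = 4,294,967,296 bytes.
4,294,967,296 / 800,000 ≈ 5368.71 s → 89 minutes.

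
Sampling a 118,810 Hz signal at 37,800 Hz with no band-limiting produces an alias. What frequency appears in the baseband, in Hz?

5,410 Hz

Nyquist = 37,800/2 = 18,900 Hz; 118,810 Hz exceeds it.
Alias = |118,810 − 3×37,800| = |118,810 − 113,400| = 5,410 Hz.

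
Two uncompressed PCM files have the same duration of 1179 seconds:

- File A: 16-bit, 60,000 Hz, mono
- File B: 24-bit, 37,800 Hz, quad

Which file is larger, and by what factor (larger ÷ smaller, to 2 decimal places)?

File B, by a factor of 3.78

File A: 60,000 × 2 × 1 = 120,000 bytes/s.
File B: 37,800 × 3 × 4 = 453,600 bytes/s.
File B is larger; ratio = 534,794,400 / 141,480,000 = 3.78.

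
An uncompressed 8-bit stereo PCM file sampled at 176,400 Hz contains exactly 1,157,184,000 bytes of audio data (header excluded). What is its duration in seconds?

3,280 seconds

Byte rate = 176,400 × 1 × 2 = 352,800 bytes/s.
Duration = 1,157,184,000 / 352,800 = 3,280 s.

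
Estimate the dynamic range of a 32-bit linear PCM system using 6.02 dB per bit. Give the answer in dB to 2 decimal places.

192.64 dB

32 × 6.02 = 192.64 dB.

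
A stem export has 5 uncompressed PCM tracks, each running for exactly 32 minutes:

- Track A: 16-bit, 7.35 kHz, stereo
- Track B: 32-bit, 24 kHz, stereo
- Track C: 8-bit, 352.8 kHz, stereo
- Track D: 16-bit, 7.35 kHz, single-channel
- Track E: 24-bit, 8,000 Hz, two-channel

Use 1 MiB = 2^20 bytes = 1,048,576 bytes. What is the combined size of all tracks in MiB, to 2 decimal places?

exactly 32 minutes = 1,920 s.
Track A: 7,350 × 1,920 × 2 × 2 = 56,448,000 bytes.
Track B: 24,000 × 1,920 × 4 × 2 = 368,640,000 bytes.
Track C: 352,800 × 1,920 × 1 × 2 = 1,354,752,000 bytes.
Track D: 7,350 × 1,920 × 2 × 1 = 28,224,000 bytes.
Track E: 8,000 × 1,920 × 3 × 2 = 92,160,000 bytes.
Total = 1,900,224,000 bytes = 1812.19 MiB.

1812.19 MiB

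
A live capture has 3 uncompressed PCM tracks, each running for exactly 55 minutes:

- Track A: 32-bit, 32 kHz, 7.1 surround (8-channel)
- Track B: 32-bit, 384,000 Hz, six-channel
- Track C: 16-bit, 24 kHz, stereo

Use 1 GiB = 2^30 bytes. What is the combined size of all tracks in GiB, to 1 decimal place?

31.8 GiB

exactly 55 minutes = 3,300 s.
Track A: 32,000 × 3,300 × 4 × 8 = 3,379,200,000 bytes.
Track B: 384,000 × 3,300 × 4 × 6 = 30,412,800,000 bytes.
Track C: 24,000 × 3,300 × 2 × 2 = 316,800,000 bytes.
Total = 34,108,800,000 bytes = 31.8 GiB.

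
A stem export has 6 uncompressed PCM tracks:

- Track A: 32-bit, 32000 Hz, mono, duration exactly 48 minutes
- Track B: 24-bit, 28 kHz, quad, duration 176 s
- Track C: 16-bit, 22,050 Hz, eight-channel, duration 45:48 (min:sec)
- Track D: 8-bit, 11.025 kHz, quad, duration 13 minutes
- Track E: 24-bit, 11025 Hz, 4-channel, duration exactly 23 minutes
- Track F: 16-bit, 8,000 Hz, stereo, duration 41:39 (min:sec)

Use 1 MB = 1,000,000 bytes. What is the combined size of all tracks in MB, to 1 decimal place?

Track A: exactly 48 minutes = 2,880 s; 32,000 × 2,880 × 4 × 1 = 368,640,000 bytes.
Track B: 28,000 × 176 × 3 × 4 = 59,136,000 bytes.
Track C: 45:48 (min:sec) = 2,748 s; 22,050 × 2,748 × 2 × 8 = 969,494,400 bytes.
Track D: 13 minutes = 780 s; 11,025 × 780 × 1 × 4 = 34,398,000 bytes.
Track E: exactly 23 minutes = 1,380 s; 11,025 × 1,380 × 3 × 4 = 182,574,000 bytes.
Track F: 41:39 (min:sec) = 2,499 s; 8,000 × 2,499 × 2 × 2 = 79,968,000 bytes.
Total = 1,694,210,400 bytes = 1694.2 MB.

1694.2 MB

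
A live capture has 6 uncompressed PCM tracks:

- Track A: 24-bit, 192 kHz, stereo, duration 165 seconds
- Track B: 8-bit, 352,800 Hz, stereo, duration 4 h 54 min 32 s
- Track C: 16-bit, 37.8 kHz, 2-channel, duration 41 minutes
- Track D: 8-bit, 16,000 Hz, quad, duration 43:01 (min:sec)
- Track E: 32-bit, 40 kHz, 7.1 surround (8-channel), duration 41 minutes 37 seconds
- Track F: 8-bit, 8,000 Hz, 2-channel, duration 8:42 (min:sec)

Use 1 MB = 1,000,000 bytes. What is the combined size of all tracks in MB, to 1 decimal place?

Track A: 192,000 × 165 × 3 × 2 = 190,080,000 bytes.
Track B: 4 h 54 min 32 s = 17,672 s; 352,800 × 17,672 × 1 × 2 = 12,469,363,200 bytes.
Track C: 41 minutes = 2,460 s; 37,800 × 2,460 × 2 × 2 = 371,952,000 bytes.
Track D: 43:01 (min:sec) = 2,581 s; 16,000 × 2,581 × 1 × 4 = 165,184,000 bytes.
Track E: 41 minutes 37 seconds = 2,497 s; 40,000 × 2,497 × 4 × 8 = 3,196,160,000 bytes.
Track F: 8:42 (min:sec) = 522 s; 8,000 × 522 × 1 × 2 = 8,352,000 bytes.
Total = 16,401,091,200 bytes = 16401.1 MB.

16401.1 MB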